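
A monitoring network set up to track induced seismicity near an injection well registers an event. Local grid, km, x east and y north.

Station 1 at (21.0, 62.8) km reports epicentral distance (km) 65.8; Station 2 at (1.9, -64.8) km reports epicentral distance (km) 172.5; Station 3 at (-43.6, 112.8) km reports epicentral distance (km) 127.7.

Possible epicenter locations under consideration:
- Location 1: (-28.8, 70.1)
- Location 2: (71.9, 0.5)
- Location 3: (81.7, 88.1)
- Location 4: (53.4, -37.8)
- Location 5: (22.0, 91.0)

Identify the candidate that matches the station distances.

For each candidate, compare |candidate − station| to the reported distance:
Location 1: residuals Station 1 15.5, Station 2 34.2, Station 3 82.5 → max 82.5 km
Location 2: residuals Station 1 14.6, Station 2 76.8, Station 3 33.4 → max 76.8 km
Location 3: residuals Station 1 0.0, Station 2 0.0, Station 3 0.0 → max 0.0 km
Location 4: residuals Station 1 39.9, Station 2 114.4, Station 3 51.4 → max 114.4 km
Location 5: residuals Station 1 37.6, Station 2 15.4, Station 3 58.6 → max 58.6 km
Only Location 3 has all residuals ≈ 0.

Location 3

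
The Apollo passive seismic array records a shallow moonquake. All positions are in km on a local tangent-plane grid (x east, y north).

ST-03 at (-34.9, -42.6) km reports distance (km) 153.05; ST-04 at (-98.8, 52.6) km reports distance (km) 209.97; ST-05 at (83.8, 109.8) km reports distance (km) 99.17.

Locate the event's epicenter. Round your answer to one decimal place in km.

(107.5, 13.5)

Circle about each station: (x + 34.9)² + (y + 42.6)² = 153.05²; (x + 98.8)² + (y − 52.6)² = 209.97²; (x − 83.8)² + (y − 109.8)² = 99.17².
Subtracting the ST-03 equation from the ST-04 and ST-05 equations removes the quadratic terms:
-127.8 x + 190.4 y = -11167.67
237.4 x + 304.8 y = 29635.32
Solving the 2×2 system: x ≈ 107.5, y ≈ 13.5 km.
Check against ST-03 (with the unrounded x, y): √((x + 34.9)²+(y + 42.6)²) = 153.05 ≈ 153.05 km. ✓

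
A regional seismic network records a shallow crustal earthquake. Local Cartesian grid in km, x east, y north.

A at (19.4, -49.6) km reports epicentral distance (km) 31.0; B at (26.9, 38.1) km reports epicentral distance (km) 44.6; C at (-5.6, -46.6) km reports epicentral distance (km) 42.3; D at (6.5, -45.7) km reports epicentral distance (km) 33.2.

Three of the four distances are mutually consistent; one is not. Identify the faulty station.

B

Solve using three stations at a time. Using A, C, D (subtract circle equations pairwise → linear system) gives (x, y) ≈ (26.9, -19.7).
Distances from that point to each station vs reported:
  A: calculated 30.8 vs reported 31.0 → residual 0.2 km
  B: calculated 57.8 vs reported 44.6 → residual 13.2 km
  C: calculated 42.2 vs reported 42.3 → residual 0.1 km
  D: calculated 33.0 vs reported 33.2 → residual 0.2 km
A, C, D are mutually consistent (residuals ≈ 0); B is off by 13.2 km.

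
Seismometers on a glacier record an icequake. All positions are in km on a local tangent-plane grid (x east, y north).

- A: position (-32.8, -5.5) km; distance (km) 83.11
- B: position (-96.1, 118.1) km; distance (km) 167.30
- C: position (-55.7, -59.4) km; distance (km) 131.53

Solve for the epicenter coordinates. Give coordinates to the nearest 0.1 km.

Circle about each station: (x + 32.8)² + (y + 5.5)² = 83.11²; (x + 96.1)² + (y − 118.1)² = 167.30²; (x + 55.7)² + (y + 59.4)² = 131.53².
Subtracting the A equation from the B and C equations removes the quadratic terms:
-126.6 x + 247.2 y = 994.71
-45.8 x − 107.8 y = -4868.11
Solving the 2×2 system: x ≈ 43.9, y ≈ 26.5 km.
Check against A (with the unrounded x, y): √((x + 32.8)²+(y + 5.5)²) = 83.11 ≈ 83.11 km. ✓

(43.9, 26.5)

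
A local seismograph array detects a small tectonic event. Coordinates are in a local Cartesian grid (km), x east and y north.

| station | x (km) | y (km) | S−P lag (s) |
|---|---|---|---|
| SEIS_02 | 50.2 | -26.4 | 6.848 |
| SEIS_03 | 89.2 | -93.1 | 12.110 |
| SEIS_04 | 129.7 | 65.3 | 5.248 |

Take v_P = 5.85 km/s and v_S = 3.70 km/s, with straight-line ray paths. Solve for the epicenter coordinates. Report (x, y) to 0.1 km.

Distance from S−P lag: d = Δt · v_P v_S / (v_P − v_S) = Δt · (5.85·3.70)/(5.85−3.70) ≈ 10.0674·Δt.
So d_SEIS_02 = 68.94, d_SEIS_03 = 121.92, d_SEIS_04 = 52.83 km.
Circle about each station: (x − 50.2)² + (y + 26.4)² = 68.94²; (x − 89.2)² + (y + 93.1)² = 121.92²; (x − 129.7)² + (y − 65.3)² = 52.83².
Subtracting the SEIS_02 equation from the SEIS_03 and SEIS_04 equations removes the quadratic terms:
78.0 x − 133.4 y = 3295.49
159.0 x + 183.4 y = 19830.89
Solving the 2×2 system: x ≈ 91.5, y ≈ 28.8 km.

x ≈ 91.5 km, y ≈ 28.8 km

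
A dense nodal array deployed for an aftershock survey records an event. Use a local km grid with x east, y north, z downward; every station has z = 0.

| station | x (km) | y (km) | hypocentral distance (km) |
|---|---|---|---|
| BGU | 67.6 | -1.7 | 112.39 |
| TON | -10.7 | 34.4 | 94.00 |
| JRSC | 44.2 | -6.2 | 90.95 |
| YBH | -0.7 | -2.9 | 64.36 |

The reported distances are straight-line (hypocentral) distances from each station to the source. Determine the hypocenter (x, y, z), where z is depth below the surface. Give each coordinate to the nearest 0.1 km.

Each station gives a sphere (x−x_i)² + (y−y_i)² + z² = d_i² (stations at z=0).
Subtracting the BGU sphere from TON and JRSC: z² cancels, leaving linear equations in x and y:
-156.6 x + 72.2 y = 520.71
-46.8 x − 9.0 y = 1779.04
Solving: x ≈ -27.803, y ≈ -53.093 km (keep extra digits for the depth step; rounded: -27.8, -53.1).
Then from the BGU sphere: z² = 112.39² − (x − 67.6)² − (y + 1.7)² with x = -27.803, y = -53.093, so z ≈ 29.808 ≈ 29.8 km.
Check against YBH (with the unrounded solution): distance 64.36 ≈ 64.36 km. ✓

x ≈ -27.8 km, y ≈ -53.1 km, depth ≈ 29.8 km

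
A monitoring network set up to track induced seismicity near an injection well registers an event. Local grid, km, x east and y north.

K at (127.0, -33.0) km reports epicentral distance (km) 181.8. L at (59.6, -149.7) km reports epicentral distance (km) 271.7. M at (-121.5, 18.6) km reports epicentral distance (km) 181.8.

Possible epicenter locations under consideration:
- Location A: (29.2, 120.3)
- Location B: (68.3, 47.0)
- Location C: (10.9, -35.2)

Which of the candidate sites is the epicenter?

Location A

For each candidate, compare |candidate − station| to the reported distance:
Location A: residuals K 0.0, L 0.0, M 0.0 → max 0.0 km
Location B: residuals K 82.6, L 74.8, M 10.1 → max 82.6 km
Location C: residuals K 65.7, L 147.3, M 38.9 → max 147.3 km
Only Location A has all residuals ≈ 0.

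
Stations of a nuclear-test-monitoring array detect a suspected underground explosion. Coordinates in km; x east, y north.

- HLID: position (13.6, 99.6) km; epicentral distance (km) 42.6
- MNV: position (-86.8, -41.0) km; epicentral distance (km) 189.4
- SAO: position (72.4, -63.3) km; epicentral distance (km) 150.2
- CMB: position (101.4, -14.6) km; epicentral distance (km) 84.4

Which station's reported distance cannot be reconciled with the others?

Solve using three stations at a time. Using HLID, MNV, SAO (subtract circle equations pairwise → linear system) gives (x, y) ≈ (53.9, 85.8).
Distances from that point to each station vs reported:
  HLID: calculated 42.6 vs reported 42.6 → residual 0.0 km
  MNV: calculated 189.4 vs reported 189.4 → residual 0.0 km
  SAO: calculated 150.2 vs reported 150.2 → residual 0.0 km
  CMB: calculated 111.0 vs reported 84.4 → residual 26.6 km
HLID, MNV, SAO are mutually consistent (residuals ≈ 0); CMB is off by 26.6 km.

CMB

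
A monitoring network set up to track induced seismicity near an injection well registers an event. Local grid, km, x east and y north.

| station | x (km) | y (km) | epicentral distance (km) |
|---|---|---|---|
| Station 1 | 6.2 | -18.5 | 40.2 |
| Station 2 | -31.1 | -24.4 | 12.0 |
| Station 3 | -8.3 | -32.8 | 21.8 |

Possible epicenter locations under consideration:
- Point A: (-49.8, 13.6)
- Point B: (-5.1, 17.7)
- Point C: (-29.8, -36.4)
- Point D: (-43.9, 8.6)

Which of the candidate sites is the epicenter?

For each candidate, compare |candidate − station| to the reported distance:
Point A: residuals Station 1 24.3, Station 2 30.4, Station 3 40.5 → max 40.5 km
Point B: residuals Station 1 2.3, Station 2 37.5, Station 3 28.8 → max 37.5 km
Point C: residuals Station 1 0.0, Station 2 0.1, Station 3 0.0 → max 0.1 km
Point D: residuals Station 1 16.8, Station 2 23.4, Station 3 32.8 → max 32.8 km
Only Point C has all residuals ≈ 0.

Point C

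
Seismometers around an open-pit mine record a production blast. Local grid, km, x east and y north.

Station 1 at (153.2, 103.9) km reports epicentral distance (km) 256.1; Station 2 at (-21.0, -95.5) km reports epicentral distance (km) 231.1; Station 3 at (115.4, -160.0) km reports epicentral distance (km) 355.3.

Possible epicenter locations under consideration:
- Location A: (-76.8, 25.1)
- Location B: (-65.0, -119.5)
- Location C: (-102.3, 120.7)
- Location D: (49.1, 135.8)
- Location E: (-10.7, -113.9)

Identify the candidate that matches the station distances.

Location C

For each candidate, compare |candidate − station| to the reported distance:
Location A: residuals Station 1 13.0, Station 2 98.2, Station 3 88.5 → max 98.2 km
Location B: residuals Station 1 56.2, Station 2 181.0, Station 3 170.4 → max 181.0 km
Location C: residuals Station 1 0.0, Station 2 0.1, Station 3 0.1 → max 0.1 km
Location D: residuals Station 1 147.2, Station 2 10.6, Station 3 52.2 → max 147.2 km
Location E: residuals Station 1 16.5, Station 2 210.0, Station 3 221.0 → max 221.0 km
Only Location C has all residuals ≈ 0.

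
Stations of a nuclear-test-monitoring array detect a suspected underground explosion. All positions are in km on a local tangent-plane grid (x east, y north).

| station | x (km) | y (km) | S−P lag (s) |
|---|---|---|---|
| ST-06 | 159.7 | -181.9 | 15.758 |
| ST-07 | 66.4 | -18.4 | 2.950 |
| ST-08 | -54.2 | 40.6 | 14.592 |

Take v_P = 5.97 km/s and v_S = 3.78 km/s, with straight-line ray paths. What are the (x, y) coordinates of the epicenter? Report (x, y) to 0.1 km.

Distance from S−P lag: d = Δt · v_P v_S / (v_P − v_S) = Δt · (5.97·3.78)/(5.97−3.78) ≈ 10.3044·Δt.
So d_ST-06 = 162.38, d_ST-07 = 30.40, d_ST-08 = 150.36 km.
Circle about each station: (x − 159.7)² + (y + 181.9)² = 162.38²; (x − 66.4)² + (y + 18.4)² = 30.40²; (x + 54.2)² + (y − 40.6)² = 150.36².
Subtracting the ST-06 equation from the ST-07 and ST-08 equations removes the quadratic terms:
-186.6 x + 327.0 y = -28401.08
-427.8 x + 445.0 y = -50246.57
Solving the 2×2 system: x ≈ 66.7, y ≈ -48.8 km.

66.7 km east, -48.8 km north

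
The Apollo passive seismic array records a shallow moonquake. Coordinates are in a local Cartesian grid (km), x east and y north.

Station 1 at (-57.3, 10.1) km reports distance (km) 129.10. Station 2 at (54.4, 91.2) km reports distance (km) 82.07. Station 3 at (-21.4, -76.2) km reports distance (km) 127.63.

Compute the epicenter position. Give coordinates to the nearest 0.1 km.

Circle about each station: (x + 57.3)² + (y − 10.1)² = 129.10²; (x − 54.4)² + (y − 91.2)² = 82.07²; (x + 21.4)² + (y + 76.2)² = 127.63².
Subtracting pairs of circle equations eliminates x²+y² and gives linear equations (the radical axes):
223.4 x + 162.2 y = 17822.83
71.8 x − 172.6 y = 3256.49
Solving the 2×2 system: x ≈ 71.8, y ≈ 11.0 km.

x ≈ 71.8 km, y ≈ 11.0 km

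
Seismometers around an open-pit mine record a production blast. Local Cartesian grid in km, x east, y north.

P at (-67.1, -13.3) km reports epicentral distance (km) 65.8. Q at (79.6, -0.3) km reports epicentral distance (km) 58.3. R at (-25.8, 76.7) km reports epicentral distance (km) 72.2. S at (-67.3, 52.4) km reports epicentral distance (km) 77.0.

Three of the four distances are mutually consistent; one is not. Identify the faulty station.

Solve using three stations at a time. Using P, R, S (subtract circle equations pairwise → linear system) gives (x, y) ≈ (-4.6, 7.6).
Distances from that point to each station vs reported:
  P: calculated 65.9 vs reported 65.8 → residual 0.1 km
  Q: calculated 84.5 vs reported 58.3 → residual 26.2 km
  R: calculated 72.3 vs reported 72.2 → residual 0.1 km
  S: calculated 77.1 vs reported 77.0 → residual 0.1 km
P, R, S are mutually consistent (residuals ≈ 0); Q is off by 26.2 km.

Q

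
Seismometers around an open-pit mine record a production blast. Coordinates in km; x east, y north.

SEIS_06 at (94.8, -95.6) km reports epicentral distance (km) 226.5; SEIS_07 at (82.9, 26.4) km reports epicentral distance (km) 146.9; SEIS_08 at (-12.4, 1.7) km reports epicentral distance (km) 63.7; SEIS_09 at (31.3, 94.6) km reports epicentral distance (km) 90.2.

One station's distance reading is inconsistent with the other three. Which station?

SEIS_08

Solve using three stations at a time. Using SEIS_06, SEIS_07, SEIS_09 (subtract circle equations pairwise → linear system) gives (x, y) ≈ (-56.6, 73.0).
Distances from that point to each station vs reported:
  SEIS_06: calculated 226.6 vs reported 226.5 → residual 0.1 km
  SEIS_07: calculated 147.1 vs reported 146.9 → residual 0.2 km
  SEIS_08: calculated 83.9 vs reported 63.7 → residual 20.2 km
  SEIS_09: calculated 90.5 vs reported 90.2 → residual 0.3 km
SEIS_06, SEIS_07, SEIS_09 are mutually consistent (residuals ≈ 0); SEIS_08 is off by 20.2 km.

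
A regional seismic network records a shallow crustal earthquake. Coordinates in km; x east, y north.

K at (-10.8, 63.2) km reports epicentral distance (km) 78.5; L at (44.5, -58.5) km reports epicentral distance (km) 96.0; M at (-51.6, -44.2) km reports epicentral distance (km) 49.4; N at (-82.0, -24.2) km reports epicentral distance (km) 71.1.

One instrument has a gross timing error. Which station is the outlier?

L

Solve using three stations at a time. Using K, M, N (subtract circle equations pairwise → linear system) gives (x, y) ≈ (-11.4, -15.4).
Distances from that point to each station vs reported:
  K: calculated 78.6 vs reported 78.5 → residual 0.1 km
  L: calculated 70.6 vs reported 96.0 → residual 25.4 km
  M: calculated 49.5 vs reported 49.4 → residual 0.1 km
  N: calculated 71.2 vs reported 71.1 → residual 0.1 km
K, M, N are mutually consistent (residuals ≈ 0); L is off by 25.4 km.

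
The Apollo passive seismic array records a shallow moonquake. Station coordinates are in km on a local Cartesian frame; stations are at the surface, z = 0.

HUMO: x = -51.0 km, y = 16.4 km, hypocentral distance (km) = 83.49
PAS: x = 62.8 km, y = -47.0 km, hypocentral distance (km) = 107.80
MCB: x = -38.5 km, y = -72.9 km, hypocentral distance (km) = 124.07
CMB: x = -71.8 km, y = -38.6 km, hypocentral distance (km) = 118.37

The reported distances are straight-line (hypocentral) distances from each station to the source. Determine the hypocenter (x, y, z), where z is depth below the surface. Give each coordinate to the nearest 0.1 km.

(8.7, 26.4, 57.5)

Each station gives a sphere (x−x_i)² + (y−y_i)² + z² = d_i² (stations at z=0).
Subtracting the HUMO sphere from PAS and MCB: z² cancels, leaving linear equations in x and y:
227.6 x − 126.8 y = -1367.38
25.0 x − 178.6 y = -4496.08
Solving: x ≈ 8.695, y ≈ 26.391 km (keep extra digits for the depth step; rounded: 8.7, 26.4).
Then from the HUMO sphere: z² = 83.49² − (x + 51.0)² − (y − 16.4)² with x = 8.695, y = 26.391, so z ≈ 57.509 ≈ 57.5 km.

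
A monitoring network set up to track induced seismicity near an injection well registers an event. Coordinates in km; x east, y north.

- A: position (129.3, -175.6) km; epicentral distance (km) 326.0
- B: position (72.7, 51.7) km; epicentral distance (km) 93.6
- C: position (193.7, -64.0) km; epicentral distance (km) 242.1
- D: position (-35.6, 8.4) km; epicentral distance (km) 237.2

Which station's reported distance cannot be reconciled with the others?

Solve using three stations at a time. Using A, B, C (subtract circle equations pairwise → linear system) gives (x, y) ≈ (72.1, 145.4).
Distances from that point to each station vs reported:
  A: calculated 326.0 vs reported 326.0 → residual 0.0 km
  B: calculated 93.7 vs reported 93.6 → residual 0.1 km
  C: calculated 242.1 vs reported 242.1 → residual 0.0 km
  D: calculated 174.2 vs reported 237.2 → residual 63.0 km
A, B, C are mutually consistent (residuals ≈ 0); D is off by 63.0 km.

D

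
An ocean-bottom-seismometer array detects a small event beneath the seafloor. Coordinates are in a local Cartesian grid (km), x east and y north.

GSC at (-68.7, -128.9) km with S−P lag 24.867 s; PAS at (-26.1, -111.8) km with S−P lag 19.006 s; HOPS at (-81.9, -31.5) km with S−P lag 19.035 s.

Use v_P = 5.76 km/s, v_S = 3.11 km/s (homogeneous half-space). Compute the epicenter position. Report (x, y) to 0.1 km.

Distance from S−P lag: d = Δt · v_P v_S / (v_P − v_S) = Δt · (5.76·3.11)/(5.76−3.11) ≈ 6.7598·Δt.
So d_GSC = 168.10, d_PAS = 128.48, d_HOPS = 128.67 km.
Circle about each station: (x + 68.7)² + (y + 128.9)² = 168.10²; (x + 26.1)² + (y + 111.8)² = 128.48²; (x + 81.9)² + (y + 31.5)² = 128.67².
Subtracting the GSC equation from the PAS and HOPS equations removes the quadratic terms:
85.2 x + 34.2 y = 3596.05
-26.4 x + 194.8 y = -1933.40
Solving the 2×2 system: x ≈ 43.8, y ≈ -4.0 km.
Check against GSC (with the unrounded x, y): √((x + 68.7)²+(y + 128.9)²) = 168.11 ≈ 168.10 km. ✓

43.8 km east, -4.0 km north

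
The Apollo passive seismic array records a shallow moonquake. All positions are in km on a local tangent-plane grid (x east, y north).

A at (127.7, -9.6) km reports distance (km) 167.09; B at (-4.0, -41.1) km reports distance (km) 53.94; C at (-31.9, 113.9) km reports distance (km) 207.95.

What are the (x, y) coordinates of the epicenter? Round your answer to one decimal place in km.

x ≈ -16.8 km, y ≈ -93.5 km

Circle about each station: (x − 127.7)² + (y + 9.6)² = 167.09²; (x + 4.0)² + (y + 41.1)² = 53.94²; (x + 31.9)² + (y − 113.9)² = 207.95².
Subtracting pairs of circle equations eliminates x²+y² and gives linear equations (the radical axes):
-263.4 x − 63.0 y = 10315.30
-319.2 x + 247.0 y = -17732.76
Solving the 2×2 system: x ≈ -16.8, y ≈ -93.5 km.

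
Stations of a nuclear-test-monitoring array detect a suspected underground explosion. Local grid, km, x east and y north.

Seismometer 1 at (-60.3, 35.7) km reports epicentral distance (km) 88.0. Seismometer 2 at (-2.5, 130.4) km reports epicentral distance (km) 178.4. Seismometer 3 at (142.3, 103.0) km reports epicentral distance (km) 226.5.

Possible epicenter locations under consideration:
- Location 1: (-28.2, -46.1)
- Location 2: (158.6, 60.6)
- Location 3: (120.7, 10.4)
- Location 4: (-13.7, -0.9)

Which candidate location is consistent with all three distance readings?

For each candidate, compare |candidate − station| to the reported distance:
Location 1: residuals Seismometer 1 0.1, Seismometer 2 0.0, Seismometer 3 0.0 → max 0.1 km
Location 2: residuals Seismometer 1 132.3, Seismometer 2 2.8, Seismometer 3 181.1 → max 181.1 km
Location 3: residuals Seismometer 1 94.8, Seismometer 2 6.4, Seismometer 3 131.4 → max 131.4 km
Location 4: residuals Seismometer 1 28.7, Seismometer 2 46.6, Seismometer 3 39.1 → max 46.6 km
Only Location 1 has all residuals ≈ 0.

Location 1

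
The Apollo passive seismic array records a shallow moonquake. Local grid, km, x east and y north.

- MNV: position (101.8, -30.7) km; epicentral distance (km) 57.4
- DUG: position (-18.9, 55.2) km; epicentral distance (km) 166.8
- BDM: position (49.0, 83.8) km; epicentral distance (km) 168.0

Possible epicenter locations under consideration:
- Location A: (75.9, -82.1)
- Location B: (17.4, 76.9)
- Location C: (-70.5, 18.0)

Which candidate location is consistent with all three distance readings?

For each candidate, compare |candidate − station| to the reported distance:
Location A: residuals MNV 0.2, DUG 0.0, BDM 0.1 → max 0.2 km
Location B: residuals MNV 79.4, DUG 124.5, BDM 135.7 → max 135.7 km
Location C: residuals MNV 121.7, DUG 103.2, BDM 31.6 → max 121.7 km
Only Location A has all residuals ≈ 0.

Location A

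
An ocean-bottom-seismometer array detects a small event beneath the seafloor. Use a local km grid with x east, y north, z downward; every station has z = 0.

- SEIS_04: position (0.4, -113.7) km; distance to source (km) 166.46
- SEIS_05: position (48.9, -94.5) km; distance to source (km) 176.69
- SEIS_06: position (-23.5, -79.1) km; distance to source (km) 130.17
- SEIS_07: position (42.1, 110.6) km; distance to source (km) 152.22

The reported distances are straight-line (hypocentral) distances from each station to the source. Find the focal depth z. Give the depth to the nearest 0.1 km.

Each station gives a sphere (x−x_i)² + (y−y_i)² + z² = d_i² (stations at z=0).
Subtracting the SEIS_04 sphere from SEIS_05 and SEIS_06: z² cancels, leaving linear equations in x and y:
97.0 x + 38.4 y = -5116.81
-47.8 x + 69.2 y = 4645.91
Solving: x ≈ -62.294, y ≈ 24.108 km (keep extra digits for the depth step; rounded: -62.3, 24.1).
Then from the SEIS_04 sphere: z² = 166.46² − (x − 0.4)² − (y + 113.7)² with x = -62.294, y = 24.108, so z ≈ 69.191 ≈ 69.2 km.
Check against SEIS_07 (with the unrounded solution): distance 152.21 ≈ 152.22 km. ✓

z ≈ 69.2 km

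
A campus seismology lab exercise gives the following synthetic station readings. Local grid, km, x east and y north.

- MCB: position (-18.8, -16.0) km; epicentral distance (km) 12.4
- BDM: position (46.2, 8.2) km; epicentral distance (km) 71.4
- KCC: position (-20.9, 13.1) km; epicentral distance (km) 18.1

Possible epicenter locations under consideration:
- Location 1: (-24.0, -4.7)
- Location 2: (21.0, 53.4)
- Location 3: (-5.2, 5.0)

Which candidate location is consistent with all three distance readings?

Location 1

For each candidate, compare |candidate − station| to the reported distance:
Location 1: residuals MCB 0.0, BDM 0.0, KCC 0.0 → max 0.0 km
Location 2: residuals MCB 67.6, BDM 19.6, KCC 40.0 → max 67.6 km
Location 3: residuals MCB 12.6, BDM 19.9, KCC 0.4 → max 19.9 km
Only Location 1 has all residuals ≈ 0.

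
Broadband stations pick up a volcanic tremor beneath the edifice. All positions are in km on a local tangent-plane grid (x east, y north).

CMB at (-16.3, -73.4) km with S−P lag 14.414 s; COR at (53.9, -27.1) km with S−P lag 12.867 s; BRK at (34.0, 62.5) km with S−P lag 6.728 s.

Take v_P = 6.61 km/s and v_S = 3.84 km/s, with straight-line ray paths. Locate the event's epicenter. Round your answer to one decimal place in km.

Distance from S−P lag: d = Δt · v_P v_S / (v_P − v_S) = Δt · (6.61·3.84)/(6.61−3.84) ≈ 9.1633·Δt.
So d_CMB = 132.08, d_COR = 117.90, d_BRK = 61.65 km.
Circle about each station: (x + 16.3)² + (y + 73.4)² = 132.08²; (x − 53.9)² + (y + 27.1)² = 117.90²; (x − 34.0)² + (y − 62.5)² = 61.65².
Subtracting the CMB equation from the COR and BRK equations removes the quadratic terms:
140.4 x + 92.6 y = 1531.09
100.6 x + 271.8 y = 13053.40
Solving the 2×2 system: x ≈ -27.5, y ≈ 58.2 km.

x ≈ -27.5 km, y ≈ 58.2 km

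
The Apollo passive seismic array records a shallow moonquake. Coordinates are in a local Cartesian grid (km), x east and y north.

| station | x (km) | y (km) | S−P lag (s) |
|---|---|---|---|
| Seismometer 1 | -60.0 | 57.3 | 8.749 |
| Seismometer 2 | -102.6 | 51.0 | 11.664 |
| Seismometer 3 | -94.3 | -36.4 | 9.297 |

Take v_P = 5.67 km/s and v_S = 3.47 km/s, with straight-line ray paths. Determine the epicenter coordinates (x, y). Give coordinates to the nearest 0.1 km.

(-16.3, -7.6)

Distance from S−P lag: d = Δt · v_P v_S / (v_P − v_S) = Δt · (5.67·3.47)/(5.67−3.47) ≈ 8.9431·Δt.
So d_Seismometer 1 = 78.24, d_Seismometer 2 = 104.31, d_Seismometer 3 = 83.14 km.
Circle about each station: (x + 60.0)² + (y − 57.3)² = 78.24²; (x + 102.6)² + (y − 51.0)² = 104.31²; (x + 94.3)² + (y + 36.4)² = 83.14².
Subtracting pairs of circle equations eliminates x²+y² and gives linear equations (the radical axes):
-85.2 x − 12.6 y = 1485.39
-68.6 x − 187.4 y = 2543.40
Solving the 2×2 system: x ≈ -16.3, y ≈ -7.6 km.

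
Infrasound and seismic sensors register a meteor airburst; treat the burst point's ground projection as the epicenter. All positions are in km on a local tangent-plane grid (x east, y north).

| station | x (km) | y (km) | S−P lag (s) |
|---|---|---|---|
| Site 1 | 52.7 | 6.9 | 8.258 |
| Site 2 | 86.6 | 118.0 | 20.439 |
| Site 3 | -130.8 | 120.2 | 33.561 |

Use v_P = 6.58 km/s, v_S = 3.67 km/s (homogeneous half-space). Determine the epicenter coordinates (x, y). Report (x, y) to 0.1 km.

x ≈ 88.4 km, y ≈ -51.6 km

Distance from S−P lag: d = Δt · v_P v_S / (v_P − v_S) = Δt · (6.58·3.67)/(6.58−3.67) ≈ 8.2985·Δt.
So d_Site 1 = 68.53, d_Site 2 = 169.61, d_Site 3 = 278.51 km.
Circle about each station: (x − 52.7)² + (y − 6.9)² = 68.53²; (x − 86.6)² + (y − 118.0)² = 169.61²; (x + 130.8)² + (y − 120.2)² = 278.51².
Subtracting pairs of circle equations eliminates x²+y² and gives linear equations (the radical axes):
67.8 x + 222.2 y = -5472.53
-367.0 x + 226.6 y = -44139.68
Solving the 2×2 system: x ≈ 88.4, y ≈ -51.6 km.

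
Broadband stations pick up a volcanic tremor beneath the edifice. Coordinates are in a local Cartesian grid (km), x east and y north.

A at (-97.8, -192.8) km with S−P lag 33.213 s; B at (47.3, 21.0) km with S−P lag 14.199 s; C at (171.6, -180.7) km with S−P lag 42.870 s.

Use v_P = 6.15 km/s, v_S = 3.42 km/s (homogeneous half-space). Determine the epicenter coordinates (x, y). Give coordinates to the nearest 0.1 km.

Distance from S−P lag: d = Δt · v_P v_S / (v_P − v_S) = Δt · (6.15·3.42)/(6.15−3.42) ≈ 7.7044·Δt.
So d_A = 255.89, d_B = 109.39, d_C = 330.29 km.
Circle about each station: (x + 97.8)² + (y + 192.8)² = 255.89²; (x − 47.3)² + (y − 21.0)² = 109.39²; (x − 171.6)² + (y + 180.7)² = 330.29².
Subtracting pairs of circle equations eliminates x²+y² and gives linear equations (the radical axes):
290.2 x + 427.6 y = 9455.13
538.8 x + 24.2 y = -28249.42
Solving the 2×2 system: x ≈ -55.1, y ≈ 59.5 km.

(-55.1, 59.5)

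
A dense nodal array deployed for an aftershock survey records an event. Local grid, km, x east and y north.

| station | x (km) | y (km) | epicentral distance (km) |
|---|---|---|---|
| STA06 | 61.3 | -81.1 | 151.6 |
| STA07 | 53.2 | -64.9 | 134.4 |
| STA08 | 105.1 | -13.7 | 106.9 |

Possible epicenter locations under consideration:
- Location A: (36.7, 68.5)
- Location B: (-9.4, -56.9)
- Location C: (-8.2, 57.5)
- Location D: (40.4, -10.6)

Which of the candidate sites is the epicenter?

Location A

For each candidate, compare |candidate − station| to the reported distance:
Location A: residuals STA06 0.0, STA07 0.0, STA08 0.0 → max 0.0 km
Location B: residuals STA06 76.9, STA07 71.3, STA08 15.5 → max 76.9 km
Location C: residuals STA06 3.4, STA07 2.5, STA08 26.9 → max 26.9 km
Location D: residuals STA06 78.1, STA07 78.6, STA08 42.1 → max 78.6 km
Only Location A has all residuals ≈ 0.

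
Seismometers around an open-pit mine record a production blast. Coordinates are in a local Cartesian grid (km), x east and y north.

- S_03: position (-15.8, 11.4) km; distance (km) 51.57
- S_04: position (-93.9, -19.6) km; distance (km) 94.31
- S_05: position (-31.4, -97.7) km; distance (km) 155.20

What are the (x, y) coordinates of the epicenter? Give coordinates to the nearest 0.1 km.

Circle about each station: (x + 15.8)² + (y − 11.4)² = 51.57²; (x + 93.9)² + (y + 19.6)² = 94.31²; (x + 31.4)² + (y + 97.7)² = 155.20².
Subtracting the S_03 equation from the S_04 and S_05 equations removes the quadratic terms:
-156.2 x − 62.0 y = 2586.86
-31.2 x − 218.2 y = -11275.93
Solving the 2×2 system: x ≈ -39.3, y ≈ 57.3 km.

(-39.3, 57.3)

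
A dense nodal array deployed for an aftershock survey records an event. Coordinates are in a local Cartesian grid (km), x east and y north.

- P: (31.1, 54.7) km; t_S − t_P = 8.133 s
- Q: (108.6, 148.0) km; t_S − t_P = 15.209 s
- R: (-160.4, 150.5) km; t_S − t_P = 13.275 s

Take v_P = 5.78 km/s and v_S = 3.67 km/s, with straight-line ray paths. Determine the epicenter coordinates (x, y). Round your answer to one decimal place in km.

Distance from S−P lag: d = Δt · v_P v_S / (v_P − v_S) = Δt · (5.78·3.67)/(5.78−3.67) ≈ 10.0534·Δt.
So d_P = 81.76, d_Q = 152.90, d_R = 133.46 km.
Circle about each station: (x − 31.1)² + (y − 54.7)² = 81.76²; (x − 108.6)² + (y − 148.0)² = 152.90²; (x + 160.4)² + (y − 150.5)² = 133.46².
Subtracting the P equation from the Q and R equations removes the quadratic terms:
155.0 x + 186.6 y = 13044.95
-383.0 x + 191.6 y = 33292.24
Solving the 2×2 system: x ≈ -36.7, y ≈ 100.4 km.

-36.7 km east, 100.4 km north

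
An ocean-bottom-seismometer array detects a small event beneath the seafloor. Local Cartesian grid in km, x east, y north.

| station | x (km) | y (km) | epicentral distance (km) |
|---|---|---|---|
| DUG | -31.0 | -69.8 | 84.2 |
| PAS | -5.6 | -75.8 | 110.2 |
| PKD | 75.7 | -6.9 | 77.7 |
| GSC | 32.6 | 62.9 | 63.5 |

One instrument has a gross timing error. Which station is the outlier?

PAS

Solve using three stations at a time. Using DUG, PKD, GSC (subtract circle equations pairwise → linear system) gives (x, y) ≈ (-0.4, 8.7).
Distances from that point to each station vs reported:
  DUG: calculated 84.2 vs reported 84.2 → residual 0.0 km
  PAS: calculated 84.6 vs reported 110.2 → residual 25.6 km
  PKD: calculated 77.7 vs reported 77.7 → residual 0.0 km
  GSC: calculated 63.5 vs reported 63.5 → residual 0.0 km
DUG, PKD, GSC are mutually consistent (residuals ≈ 0); PAS is off by 25.6 km.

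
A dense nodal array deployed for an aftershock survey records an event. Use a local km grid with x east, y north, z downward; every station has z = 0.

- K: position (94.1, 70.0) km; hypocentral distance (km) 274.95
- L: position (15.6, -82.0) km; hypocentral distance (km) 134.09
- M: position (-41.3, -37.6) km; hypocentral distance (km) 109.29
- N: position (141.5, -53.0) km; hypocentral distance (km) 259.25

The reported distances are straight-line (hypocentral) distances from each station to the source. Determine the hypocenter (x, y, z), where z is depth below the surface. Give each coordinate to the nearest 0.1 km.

(-106.7, -112.1, 46.0)

Each station gives a sphere (x−x_i)² + (y−y_i)² + z² = d_i² (stations at z=0).
Subtracting the K sphere from L and M: z² cancels, leaving linear equations in x and y:
-157.0 x − 304.0 y = 50829.92
-270.8 x − 215.2 y = 53017.84
Solving: x ≈ -106.699, y ≈ -112.099 km (keep extra digits for the depth step; rounded: -106.7, -112.1).
Then from the K sphere: z² = 274.95² − (x − 94.1)² − (y − 70.0)² with x = -106.699, y = -112.099, so z ≈ 46.013 ≈ 46.0 km.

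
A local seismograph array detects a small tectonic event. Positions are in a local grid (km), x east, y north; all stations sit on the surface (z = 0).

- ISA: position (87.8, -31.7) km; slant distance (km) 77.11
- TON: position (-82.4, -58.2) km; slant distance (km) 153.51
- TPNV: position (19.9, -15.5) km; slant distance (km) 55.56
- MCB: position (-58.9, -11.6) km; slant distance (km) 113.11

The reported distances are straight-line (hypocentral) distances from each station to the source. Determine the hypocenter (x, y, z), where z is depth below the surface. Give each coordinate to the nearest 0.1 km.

Each station gives a sphere (x−x_i)² + (y−y_i)² + z² = d_i² (stations at z=0).
Subtracting the ISA sphere from TON and TPNV: z² cancels, leaving linear equations in x and y:
-340.4 x − 53.0 y = -16156.10
-135.8 x + 32.4 y = -5218.43
Solving: x ≈ 43.894, y ≈ 22.914 km (keep extra digits for the depth step; rounded: 43.9, 22.9).
Then from the ISA sphere: z² = 77.11² − (x − 87.8)² − (y + 31.7)² with x = 43.894, y = 22.914, so z ≈ 32.180 ≈ 32.2 km.

x ≈ 43.9 km, y ≈ 22.9 km, depth ≈ 32.2 km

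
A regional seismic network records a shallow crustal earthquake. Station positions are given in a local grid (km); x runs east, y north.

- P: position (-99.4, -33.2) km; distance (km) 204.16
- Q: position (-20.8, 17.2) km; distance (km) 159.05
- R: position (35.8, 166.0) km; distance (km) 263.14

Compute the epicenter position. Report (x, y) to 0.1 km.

Circle about each station: (x + 99.4)² + (y + 33.2)² = 204.16²; (x + 20.8)² + (y − 17.2)² = 159.05²; (x − 35.8)² + (y − 166.0)² = 263.14².
Subtracting the P equation from the Q and R equations removes the quadratic terms:
157.2 x + 100.8 y = 6130.28
270.4 x + 398.4 y = -9706.31
Solving the 2×2 system: x ≈ 96.7, y ≈ -90.0 km.

x ≈ 96.7 km, y ≈ -90.0 km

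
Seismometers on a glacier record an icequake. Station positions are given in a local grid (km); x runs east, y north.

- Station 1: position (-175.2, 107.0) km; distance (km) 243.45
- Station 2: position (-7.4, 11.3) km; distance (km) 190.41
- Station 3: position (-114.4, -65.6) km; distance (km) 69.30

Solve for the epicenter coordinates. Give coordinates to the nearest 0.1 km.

Circle about each station: (x + 175.2)² + (y − 107.0)² = 243.45²; (x + 7.4)² + (y − 11.3)² = 190.41²; (x + 114.4)² + (y + 65.6)² = 69.30².
Subtracting the Station 1 equation from the Station 2 and Station 3 equations removes the quadratic terms:
335.6 x − 191.4 y = -18949.66
121.6 x − 345.2 y = 29712.09
Solving the 2×2 system: x ≈ -132.1, y ≈ -132.6 km.
Check against Station 1 (with the unrounded x, y): √((x + 175.2)²+(y − 107.0)²) = 243.45 ≈ 243.45 km. ✓

(-132.1, -132.6)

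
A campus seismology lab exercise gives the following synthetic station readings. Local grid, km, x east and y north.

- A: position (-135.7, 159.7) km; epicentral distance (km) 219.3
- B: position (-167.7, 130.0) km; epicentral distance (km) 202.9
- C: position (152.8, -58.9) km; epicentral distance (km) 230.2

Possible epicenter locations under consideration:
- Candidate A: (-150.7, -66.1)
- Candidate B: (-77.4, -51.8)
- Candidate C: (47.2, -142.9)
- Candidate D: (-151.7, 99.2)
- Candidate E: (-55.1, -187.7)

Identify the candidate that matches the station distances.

Candidate B

For each candidate, compare |candidate − station| to the reported distance:
Candidate A: residuals A 7.0, B 6.1, C 73.4 → max 73.4 km
Candidate B: residuals A 0.1, B 0.1, C 0.1 → max 0.1 km
Candidate C: residuals A 134.3, B 144.5, C 95.3 → max 144.5 km
Candidate D: residuals A 156.7, B 168.2, C 112.9 → max 168.2 km
Candidate E: residuals A 137.3, B 134.2, C 14.4 → max 137.3 km
Only Candidate B has all residuals ≈ 0.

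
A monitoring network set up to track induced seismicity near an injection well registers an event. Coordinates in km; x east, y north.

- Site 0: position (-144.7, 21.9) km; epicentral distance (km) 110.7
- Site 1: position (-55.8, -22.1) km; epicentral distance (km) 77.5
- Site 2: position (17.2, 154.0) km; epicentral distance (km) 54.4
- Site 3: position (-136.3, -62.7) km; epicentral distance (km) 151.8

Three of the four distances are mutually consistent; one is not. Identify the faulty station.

Solve using three stations at a time. Using Site 0, Site 1, Site 3 (subtract circle equations pairwise → linear system) gives (x, y) ≈ (-38.6, 53.5).
Distances from that point to each station vs reported:
  Site 0: calculated 110.7 vs reported 110.7 → residual 0.0 km
  Site 1: calculated 77.5 vs reported 77.5 → residual 0.0 km
  Site 2: calculated 115.0 vs reported 54.4 → residual 60.6 km
  Site 3: calculated 151.8 vs reported 151.8 → residual 0.0 km
Site 0, Site 1, Site 3 are mutually consistent (residuals ≈ 0); Site 2 is off by 60.6 km.

Site 2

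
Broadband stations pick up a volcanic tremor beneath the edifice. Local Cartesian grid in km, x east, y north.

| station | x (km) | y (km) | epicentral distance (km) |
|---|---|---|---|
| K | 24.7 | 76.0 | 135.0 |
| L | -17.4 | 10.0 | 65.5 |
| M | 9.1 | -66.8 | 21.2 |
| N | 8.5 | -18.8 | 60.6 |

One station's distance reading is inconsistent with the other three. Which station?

Solve using three stations at a time. Using K, L, M (subtract circle equations pairwise → linear system) gives (x, y) ≈ (-8.4, -54.9).
Distances from that point to each station vs reported:
  K: calculated 135.0 vs reported 135.0 → residual 0.0 km
  L: calculated 65.5 vs reported 65.5 → residual 0.0 km
  M: calculated 21.2 vs reported 21.2 → residual 0.0 km
  N: calculated 39.8 vs reported 60.6 → residual 20.8 km
K, L, M are mutually consistent (residuals ≈ 0); N is off by 20.8 km.

N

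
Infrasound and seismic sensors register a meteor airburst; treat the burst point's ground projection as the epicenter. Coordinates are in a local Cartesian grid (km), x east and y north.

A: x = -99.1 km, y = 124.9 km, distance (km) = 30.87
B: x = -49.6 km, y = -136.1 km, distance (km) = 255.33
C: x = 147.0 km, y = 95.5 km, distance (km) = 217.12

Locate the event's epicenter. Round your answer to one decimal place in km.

(-68.9, 118.5)

Circle about each station: (x + 99.1)² + (y − 124.9)² = 30.87²; (x + 49.6)² + (y + 136.1)² = 255.33²; (x − 147.0)² + (y − 95.5)² = 217.12².
Subtracting the A equation from the B and C equations removes the quadratic terms:
99.0 x − 522.0 y = -68677.90
492.2 x − 58.8 y = -40879.71
Solving the 2×2 system: x ≈ -68.9, y ≈ 118.5 km.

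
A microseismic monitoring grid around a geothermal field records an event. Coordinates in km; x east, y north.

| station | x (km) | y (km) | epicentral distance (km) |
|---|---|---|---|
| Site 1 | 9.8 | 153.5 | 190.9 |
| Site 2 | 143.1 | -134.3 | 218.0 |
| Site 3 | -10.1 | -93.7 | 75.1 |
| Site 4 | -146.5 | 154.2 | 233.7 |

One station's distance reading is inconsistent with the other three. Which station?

Site 4

Solve using three stations at a time. Using Site 1, Site 2, Site 3 (subtract circle equations pairwise → linear system) gives (x, y) ≈ (-47.6, -28.6).
Distances from that point to each station vs reported:
  Site 1: calculated 190.9 vs reported 190.9 → residual 0.0 km
  Site 2: calculated 218.0 vs reported 218.0 → residual 0.0 km
  Site 3: calculated 75.1 vs reported 75.1 → residual 0.0 km
  Site 4: calculated 207.8 vs reported 233.7 → residual 25.9 km
Site 1, Site 2, Site 3 are mutually consistent (residuals ≈ 0); Site 4 is off by 25.9 km.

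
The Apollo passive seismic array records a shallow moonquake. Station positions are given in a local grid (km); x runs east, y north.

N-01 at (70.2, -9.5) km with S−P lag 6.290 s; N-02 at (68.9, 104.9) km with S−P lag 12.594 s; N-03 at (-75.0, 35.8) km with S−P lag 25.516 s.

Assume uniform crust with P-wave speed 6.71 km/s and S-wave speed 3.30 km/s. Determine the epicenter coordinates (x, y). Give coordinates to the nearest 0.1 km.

Distance from S−P lag: d = Δt · v_P v_S / (v_P − v_S) = Δt · (6.71·3.30)/(6.71−3.30) ≈ 6.4935·Δt.
So d_N-01 = 40.84, d_N-02 = 81.78, d_N-03 = 165.69 km.
Circle about each station: (x − 70.2)² + (y + 9.5)² = 40.84²; (x − 68.9)² + (y − 104.9)² = 81.78²; (x + 75.0)² + (y − 35.8)² = 165.69².
Subtracting pairs of circle equations eliminates x²+y² and gives linear equations (the radical axes):
-2.6 x + 228.8 y = 5712.87
-290.4 x + 90.6 y = -23896.92
Solving the 2×2 system: x ≈ 90.4, y ≈ 26.0 km.

90.4 km east, 26.0 km north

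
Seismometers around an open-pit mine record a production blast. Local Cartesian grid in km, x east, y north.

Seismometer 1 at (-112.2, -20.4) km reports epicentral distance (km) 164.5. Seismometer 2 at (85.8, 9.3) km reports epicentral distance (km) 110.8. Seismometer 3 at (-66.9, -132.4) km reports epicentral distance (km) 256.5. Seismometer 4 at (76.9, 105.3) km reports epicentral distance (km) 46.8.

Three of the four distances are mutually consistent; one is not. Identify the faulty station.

Solve using three stations at a time. Using Seismometer 2, Seismometer 3, Seismometer 4 (subtract circle equations pairwise → linear system) gives (x, y) ≈ (30.1, 105.1).
Distances from that point to each station vs reported:
  Seismometer 1: calculated 189.7 vs reported 164.5 → residual 25.2 km
  Seismometer 2: calculated 110.8 vs reported 110.8 → residual 0.0 km
  Seismometer 3: calculated 256.5 vs reported 256.5 → residual 0.0 km
  Seismometer 4: calculated 46.8 vs reported 46.8 → residual 0.0 km
Seismometer 2, Seismometer 3, Seismometer 4 are mutually consistent (residuals ≈ 0); Seismometer 1 is off by 25.2 km.

Seismometer 1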